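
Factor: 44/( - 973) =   -  2^2*7^( - 1)*11^1*139^(-1)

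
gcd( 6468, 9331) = 7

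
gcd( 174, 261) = 87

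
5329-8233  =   - 2904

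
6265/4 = 1566+ 1/4 = 1566.25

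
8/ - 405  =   - 1 + 397/405 = - 0.02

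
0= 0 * 262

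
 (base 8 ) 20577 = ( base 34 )7e7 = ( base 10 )8575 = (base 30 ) 9FP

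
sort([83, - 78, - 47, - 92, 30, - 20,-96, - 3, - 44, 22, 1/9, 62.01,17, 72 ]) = [-96, - 92,-78, - 47 , - 44, - 20, - 3, 1/9, 17, 22,30, 62.01, 72, 83 ] 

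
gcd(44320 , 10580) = 20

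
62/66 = 31/33 = 0.94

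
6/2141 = 6/2141 = 0.00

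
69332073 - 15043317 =54288756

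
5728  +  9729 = 15457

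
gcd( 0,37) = 37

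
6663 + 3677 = 10340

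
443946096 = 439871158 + 4074938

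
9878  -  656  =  9222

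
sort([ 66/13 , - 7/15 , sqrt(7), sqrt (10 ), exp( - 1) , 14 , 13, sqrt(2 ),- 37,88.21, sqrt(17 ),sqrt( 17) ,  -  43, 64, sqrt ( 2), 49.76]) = [ - 43 , - 37, - 7/15,exp( - 1), sqrt( 2 ), sqrt( 2) , sqrt(7),  sqrt( 10),  sqrt ( 17), sqrt (17 ), 66/13, 13, 14,49.76, 64, 88.21 ]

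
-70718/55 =  -  70718/55 = -1285.78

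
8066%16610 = 8066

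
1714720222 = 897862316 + 816857906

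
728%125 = 103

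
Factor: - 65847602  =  - 2^1*32923801^1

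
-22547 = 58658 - 81205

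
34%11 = 1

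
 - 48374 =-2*24187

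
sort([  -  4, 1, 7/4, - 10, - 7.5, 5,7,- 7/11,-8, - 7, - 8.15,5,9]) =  [ - 10,- 8.15, - 8, - 7.5, - 7, - 4,-7/11,1,7/4, 5,5,7,9]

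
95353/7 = 95353/7 = 13621.86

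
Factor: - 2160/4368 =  - 3^2*5^1*7^(  -  1)*13^( - 1 ) = - 45/91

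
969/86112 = 323/28704 = 0.01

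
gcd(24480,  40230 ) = 90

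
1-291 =  -  290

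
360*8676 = 3123360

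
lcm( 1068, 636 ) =56604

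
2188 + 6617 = 8805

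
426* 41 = 17466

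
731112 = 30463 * 24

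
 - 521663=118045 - 639708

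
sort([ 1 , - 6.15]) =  [ - 6.15,1]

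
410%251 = 159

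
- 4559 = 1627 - 6186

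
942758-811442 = 131316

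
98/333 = 98/333=   0.29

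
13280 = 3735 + 9545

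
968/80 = 12+1/10 = 12.10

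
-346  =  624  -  970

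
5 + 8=13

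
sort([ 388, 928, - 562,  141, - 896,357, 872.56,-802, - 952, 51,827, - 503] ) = [-952,-896, -802,-562, - 503,  51,141,  357,388,827, 872.56 , 928 ] 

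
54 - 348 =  - 294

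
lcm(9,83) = 747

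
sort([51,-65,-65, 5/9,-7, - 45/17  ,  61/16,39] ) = [-65 , - 65, -7,  -  45/17, 5/9,61/16,39, 51 ] 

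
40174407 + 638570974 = 678745381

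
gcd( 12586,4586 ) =2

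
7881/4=7881/4=1970.25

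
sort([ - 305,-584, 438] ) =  [ - 584 , - 305,438] 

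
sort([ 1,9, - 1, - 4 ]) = [ - 4, - 1,1, 9]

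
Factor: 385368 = 2^3 * 3^1*16057^1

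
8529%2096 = 145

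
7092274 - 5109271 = 1983003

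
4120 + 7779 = 11899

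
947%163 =132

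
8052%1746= 1068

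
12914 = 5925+6989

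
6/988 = 3/494 = 0.01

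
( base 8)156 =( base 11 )a0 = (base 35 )35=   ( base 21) 55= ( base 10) 110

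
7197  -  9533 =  - 2336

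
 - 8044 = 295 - 8339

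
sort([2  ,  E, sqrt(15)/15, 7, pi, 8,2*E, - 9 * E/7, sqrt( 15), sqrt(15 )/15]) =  [ - 9*E/7, sqrt ( 15 ) /15, sqrt( 15 ) /15,2, E, pi, sqrt(15 ), 2 * E,  7, 8] 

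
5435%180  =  35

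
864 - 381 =483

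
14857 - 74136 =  -59279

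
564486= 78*7237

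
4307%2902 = 1405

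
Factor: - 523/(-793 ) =13^( - 1 )*61^(-1 ) * 523^1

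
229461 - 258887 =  - 29426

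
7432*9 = 66888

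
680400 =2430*280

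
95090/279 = 340+230/279 = 340.82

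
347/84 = 4+11/84= 4.13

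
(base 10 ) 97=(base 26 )3J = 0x61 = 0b1100001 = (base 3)10121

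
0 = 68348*0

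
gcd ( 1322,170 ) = 2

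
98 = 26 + 72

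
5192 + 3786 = 8978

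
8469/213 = 2823/71 = 39.76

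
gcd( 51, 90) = 3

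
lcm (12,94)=564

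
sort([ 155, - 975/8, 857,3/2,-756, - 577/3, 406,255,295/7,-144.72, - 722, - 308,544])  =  [ - 756,  -  722, - 308, - 577/3,-144.72, - 975/8,3/2,295/7 , 155,255,406,  544,  857] 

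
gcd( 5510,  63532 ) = 2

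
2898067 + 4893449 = 7791516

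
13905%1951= 248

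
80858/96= 40429/48 = 842.27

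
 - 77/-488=77/488 = 0.16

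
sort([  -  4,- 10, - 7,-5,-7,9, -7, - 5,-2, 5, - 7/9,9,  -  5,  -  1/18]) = [  -  10, - 7, - 7, - 7, - 5, - 5,  -  5, - 4,-2, - 7/9,  -  1/18, 5 , 9,  9] 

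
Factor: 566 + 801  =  1367 =1367^1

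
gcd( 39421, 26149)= 79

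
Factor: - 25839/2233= -3^4*7^( - 1) = - 81/7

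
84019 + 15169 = 99188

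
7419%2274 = 597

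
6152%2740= 672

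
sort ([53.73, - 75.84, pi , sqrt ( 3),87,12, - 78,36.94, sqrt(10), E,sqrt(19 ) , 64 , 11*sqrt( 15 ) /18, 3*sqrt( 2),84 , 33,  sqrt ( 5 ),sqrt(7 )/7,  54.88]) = [ - 78, - 75.84,sqrt( 7) /7, sqrt( 3),sqrt( 5), 11*  sqrt(15)/18, E,pi,sqrt ( 10 ),3 * sqrt( 2 ), sqrt(19 ),12, 33,36.94,53.73, 54.88 , 64,84,87]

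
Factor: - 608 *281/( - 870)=2^4*3^( - 1)*5^(  -  1)*19^1 * 29^ ( -1)*281^1  =  85424/435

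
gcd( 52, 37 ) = 1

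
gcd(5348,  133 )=7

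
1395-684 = 711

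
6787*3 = 20361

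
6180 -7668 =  - 1488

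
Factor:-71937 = -3^2*7993^1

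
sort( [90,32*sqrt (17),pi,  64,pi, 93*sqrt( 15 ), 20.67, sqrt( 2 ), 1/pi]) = [ 1/pi,sqrt(2), pi,pi, 20.67, 64,90,32 * sqrt(17), 93*sqrt( 15 )]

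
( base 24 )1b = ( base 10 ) 35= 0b100011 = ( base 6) 55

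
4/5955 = 4/5955= 0.00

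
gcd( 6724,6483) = 1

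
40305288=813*49576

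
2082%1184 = 898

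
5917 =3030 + 2887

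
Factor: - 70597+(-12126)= - 82723^1  =  - 82723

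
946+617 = 1563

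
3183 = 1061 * 3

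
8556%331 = 281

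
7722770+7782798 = 15505568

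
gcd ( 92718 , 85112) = 2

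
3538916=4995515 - 1456599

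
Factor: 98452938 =2^1*3^1*1823^1*9001^1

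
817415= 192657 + 624758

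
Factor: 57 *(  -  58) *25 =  -82650 = -2^1*3^1 * 5^2 * 19^1 * 29^1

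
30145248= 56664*532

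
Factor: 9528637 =9528637^1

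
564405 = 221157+343248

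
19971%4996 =4983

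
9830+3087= 12917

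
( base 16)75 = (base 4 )1311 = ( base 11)a7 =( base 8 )165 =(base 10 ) 117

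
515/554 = 515/554 = 0.93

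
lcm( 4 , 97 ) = 388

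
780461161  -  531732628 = 248728533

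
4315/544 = 7 + 507/544=7.93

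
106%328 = 106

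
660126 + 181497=841623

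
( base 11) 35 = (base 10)38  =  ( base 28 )1A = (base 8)46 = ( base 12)32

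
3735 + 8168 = 11903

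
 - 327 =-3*109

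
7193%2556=2081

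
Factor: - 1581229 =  - 13^1*121633^1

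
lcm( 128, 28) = 896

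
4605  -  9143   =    -  4538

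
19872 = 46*432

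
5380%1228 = 468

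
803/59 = 13 +36/59 = 13.61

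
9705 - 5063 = 4642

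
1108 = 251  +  857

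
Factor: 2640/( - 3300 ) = -4/5 = - 2^2*5^( - 1)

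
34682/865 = 34682/865 = 40.09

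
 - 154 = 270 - 424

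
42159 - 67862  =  -25703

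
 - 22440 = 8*( - 2805 ) 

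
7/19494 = 7/19494 =0.00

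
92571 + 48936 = 141507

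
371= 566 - 195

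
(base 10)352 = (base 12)254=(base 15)187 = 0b101100000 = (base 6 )1344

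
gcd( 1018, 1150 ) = 2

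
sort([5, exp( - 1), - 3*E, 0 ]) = [ - 3*E, 0, exp( - 1),5] 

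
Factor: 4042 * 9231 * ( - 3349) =-2^1*3^1 * 17^2*43^1*47^1*181^1*197^1 = - 124956889998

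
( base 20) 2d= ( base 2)110101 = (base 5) 203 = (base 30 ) 1n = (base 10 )53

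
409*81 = 33129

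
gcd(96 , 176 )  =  16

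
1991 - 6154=  -  4163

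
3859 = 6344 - 2485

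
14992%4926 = 214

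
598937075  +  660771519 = 1259708594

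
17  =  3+14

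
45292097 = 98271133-52979036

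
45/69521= 45/69521 = 0.00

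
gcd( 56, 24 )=8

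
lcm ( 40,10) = 40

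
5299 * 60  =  317940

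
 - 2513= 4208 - 6721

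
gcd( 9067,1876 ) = 1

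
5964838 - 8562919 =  - 2598081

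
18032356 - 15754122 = 2278234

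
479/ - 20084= - 1 + 19605/20084 = -0.02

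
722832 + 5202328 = 5925160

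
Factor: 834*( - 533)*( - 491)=218260302 = 2^1*3^1* 13^1*41^1*139^1*491^1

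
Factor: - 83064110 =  - 2^1*5^1*1699^1* 4889^1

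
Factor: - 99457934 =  - 2^1*23^1 * 751^1*2879^1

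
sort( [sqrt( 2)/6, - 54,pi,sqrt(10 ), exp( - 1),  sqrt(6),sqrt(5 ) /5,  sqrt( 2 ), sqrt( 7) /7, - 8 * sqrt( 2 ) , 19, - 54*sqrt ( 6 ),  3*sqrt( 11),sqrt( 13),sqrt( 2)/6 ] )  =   [  -  54 * sqrt( 6),-54 , - 8*sqrt( 2),sqrt( 2)/6, sqrt(2 ) /6,exp( - 1), sqrt(7 ) /7,sqrt( 5) /5 , sqrt( 2),sqrt( 6),pi, sqrt(10),sqrt(13),3*sqrt( 11) , 19]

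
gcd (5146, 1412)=2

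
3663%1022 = 597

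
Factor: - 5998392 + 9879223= 3880831 = 83^1*46757^1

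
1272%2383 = 1272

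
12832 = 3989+8843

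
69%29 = 11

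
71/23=71/23 = 3.09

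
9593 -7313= 2280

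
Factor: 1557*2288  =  2^4*3^2*11^1 * 13^1*173^1 = 3562416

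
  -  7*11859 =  - 83013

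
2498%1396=1102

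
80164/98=818=818.00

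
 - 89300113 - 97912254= - 187212367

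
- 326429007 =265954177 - 592383184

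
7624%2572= 2480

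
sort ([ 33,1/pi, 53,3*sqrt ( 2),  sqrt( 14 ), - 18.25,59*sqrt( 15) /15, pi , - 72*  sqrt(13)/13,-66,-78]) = [ - 78 , - 66, - 72*sqrt (13 ) /13, - 18.25,1/pi,pi,sqrt(14), 3*sqrt(2 ),59*sqrt( 15) /15,33, 53]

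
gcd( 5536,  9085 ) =1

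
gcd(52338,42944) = 1342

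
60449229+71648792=132098021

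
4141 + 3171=7312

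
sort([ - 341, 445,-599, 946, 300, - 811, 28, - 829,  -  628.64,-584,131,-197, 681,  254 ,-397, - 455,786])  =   [ - 829 ,-811, - 628.64, - 599,-584, - 455,-397, - 341, - 197, 28, 131, 254,300, 445,681,786,  946]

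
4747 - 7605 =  - 2858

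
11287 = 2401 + 8886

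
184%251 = 184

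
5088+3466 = 8554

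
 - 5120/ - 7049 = 5120/7049 = 0.73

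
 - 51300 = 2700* ( - 19)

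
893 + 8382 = 9275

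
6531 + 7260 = 13791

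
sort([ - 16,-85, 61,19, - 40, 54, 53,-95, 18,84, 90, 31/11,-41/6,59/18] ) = [ -95, - 85, - 40 , - 16 ,-41/6, 31/11, 59/18, 18, 19, 53,54, 61, 84, 90]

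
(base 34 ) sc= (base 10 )964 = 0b1111000100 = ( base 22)1LI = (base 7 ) 2545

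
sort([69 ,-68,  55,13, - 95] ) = [ - 95, - 68,  13, 55, 69 ] 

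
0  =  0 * 89458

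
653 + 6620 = 7273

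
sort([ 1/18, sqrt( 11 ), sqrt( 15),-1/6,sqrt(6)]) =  [  -  1/6, 1/18,  sqrt(6) , sqrt( 11),sqrt( 15) ] 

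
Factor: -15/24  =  -5/8 = - 2^( -3)*5^1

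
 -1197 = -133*9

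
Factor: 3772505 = 5^1*11^1*113^1*607^1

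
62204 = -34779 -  -96983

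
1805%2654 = 1805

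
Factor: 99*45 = 3^4 * 5^1*11^1 = 4455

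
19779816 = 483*40952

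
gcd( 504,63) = 63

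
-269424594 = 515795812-785220406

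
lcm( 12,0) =0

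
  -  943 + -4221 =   -  5164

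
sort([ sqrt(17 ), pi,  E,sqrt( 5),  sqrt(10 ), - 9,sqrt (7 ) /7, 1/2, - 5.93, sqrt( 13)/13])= [  -  9, - 5.93,sqrt(13 )/13,sqrt( 7)/7,1/2 , sqrt( 5 ),E,pi,sqrt( 10 ), sqrt( 17)]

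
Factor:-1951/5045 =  - 5^(  -  1)*1009^(-1)*1951^1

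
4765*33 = 157245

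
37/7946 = 37/7946 = 0.00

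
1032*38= 39216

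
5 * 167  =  835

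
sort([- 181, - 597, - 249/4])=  [-597, - 181,-249/4]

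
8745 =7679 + 1066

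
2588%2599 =2588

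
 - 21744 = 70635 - 92379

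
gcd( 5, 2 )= 1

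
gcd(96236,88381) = 1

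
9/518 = 9/518 = 0.02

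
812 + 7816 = 8628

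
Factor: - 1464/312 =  - 13^ ( - 1) * 61^1 = - 61/13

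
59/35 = 1 + 24/35 = 1.69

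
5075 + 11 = 5086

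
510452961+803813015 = 1314265976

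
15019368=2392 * 6279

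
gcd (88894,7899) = 1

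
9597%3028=513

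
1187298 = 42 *28269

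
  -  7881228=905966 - 8787194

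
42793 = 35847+6946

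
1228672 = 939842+288830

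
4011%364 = 7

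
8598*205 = 1762590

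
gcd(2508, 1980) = 132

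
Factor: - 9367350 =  - 2^1*3^1*5^2*197^1*317^1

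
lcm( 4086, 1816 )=16344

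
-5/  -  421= 5/421 = 0.01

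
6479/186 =34 + 5/6 = 34.83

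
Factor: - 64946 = - 2^1*7^1*4639^1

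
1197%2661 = 1197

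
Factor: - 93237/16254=  -  2^(-1)*3^( - 2)*7^( - 1 )*43^(  -  1 )*31079^1 = - 31079/5418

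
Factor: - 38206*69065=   -  2638697390 = -2^1*5^1*7^1*19^1*727^1*2729^1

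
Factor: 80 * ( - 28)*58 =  - 2^7*5^1*7^1 *29^1 = - 129920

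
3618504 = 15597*232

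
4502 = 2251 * 2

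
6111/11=6111/11= 555.55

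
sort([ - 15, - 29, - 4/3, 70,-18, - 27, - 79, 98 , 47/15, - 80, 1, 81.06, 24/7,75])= [  -  80, - 79,- 29, - 27, - 18, - 15,  -  4/3, 1,47/15,24/7,70,75, 81.06,98] 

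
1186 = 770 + 416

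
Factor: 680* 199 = 2^3*5^1 * 17^1 *199^1 = 135320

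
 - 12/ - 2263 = 12/2263 = 0.01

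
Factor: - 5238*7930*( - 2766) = 2^3*3^4*5^1*13^1*61^1*97^1*461^1 =114892282440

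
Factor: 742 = 2^1*7^1*53^1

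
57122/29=1969 + 21/29 = 1969.72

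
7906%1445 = 681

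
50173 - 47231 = 2942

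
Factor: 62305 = 5^1*17^1*733^1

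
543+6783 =7326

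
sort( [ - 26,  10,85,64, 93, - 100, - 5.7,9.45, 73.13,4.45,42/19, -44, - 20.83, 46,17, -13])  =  [ - 100,-44, - 26, - 20.83, - 13,-5.7,  42/19,4.45,9.45,10,17 , 46, 64, 73.13,85,93 ]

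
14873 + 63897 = 78770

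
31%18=13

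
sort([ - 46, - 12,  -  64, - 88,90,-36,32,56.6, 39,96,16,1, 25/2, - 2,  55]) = [-88, - 64,-46,-36, -12, - 2 , 1, 25/2, 16 , 32, 39,55,56.6, 90, 96]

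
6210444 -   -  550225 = 6760669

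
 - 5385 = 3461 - 8846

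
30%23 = 7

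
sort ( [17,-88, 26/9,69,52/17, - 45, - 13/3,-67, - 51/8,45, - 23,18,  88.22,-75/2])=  [ - 88, - 67,- 45, - 75/2 , - 23, - 51/8,  -  13/3, 26/9,52/17,17,18, 45, 69, 88.22 ] 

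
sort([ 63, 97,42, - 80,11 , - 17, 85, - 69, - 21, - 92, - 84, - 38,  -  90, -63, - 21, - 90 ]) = [ - 92  , - 90, - 90, - 84, - 80, - 69,-63,-38, - 21  ,-21, - 17 , 11, 42,63,85, 97]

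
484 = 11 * 44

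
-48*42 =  - 2016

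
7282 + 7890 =15172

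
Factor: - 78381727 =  - 78381727^1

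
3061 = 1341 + 1720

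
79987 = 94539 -14552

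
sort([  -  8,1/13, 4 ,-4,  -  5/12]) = [ - 8, - 4, - 5/12, 1/13, 4]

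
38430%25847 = 12583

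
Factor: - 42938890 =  - 2^1 * 5^1  *  41^1 * 104729^1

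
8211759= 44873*183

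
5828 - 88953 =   -  83125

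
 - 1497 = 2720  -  4217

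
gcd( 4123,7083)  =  1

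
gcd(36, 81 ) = 9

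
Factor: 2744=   2^3*7^3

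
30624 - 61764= - 31140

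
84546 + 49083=133629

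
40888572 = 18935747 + 21952825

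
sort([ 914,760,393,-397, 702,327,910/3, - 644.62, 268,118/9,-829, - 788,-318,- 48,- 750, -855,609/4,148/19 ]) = [-855,-829,-788,-750 ,-644.62, - 397, - 318, - 48, 148/19,118/9,609/4, 268,910/3, 327, 393,702,760, 914]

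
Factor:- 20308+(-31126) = -2^1*25717^1= -51434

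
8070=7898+172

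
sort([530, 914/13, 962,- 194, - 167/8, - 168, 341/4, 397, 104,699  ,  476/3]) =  [ - 194, - 168,-167/8, 914/13,341/4,104, 476/3,397,  530,699,962 ]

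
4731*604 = 2857524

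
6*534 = 3204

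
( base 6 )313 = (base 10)117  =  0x75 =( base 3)11100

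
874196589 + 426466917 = 1300663506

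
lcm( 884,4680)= 79560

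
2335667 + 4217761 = 6553428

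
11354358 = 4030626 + 7323732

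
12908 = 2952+9956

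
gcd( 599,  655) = 1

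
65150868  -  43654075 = 21496793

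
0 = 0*31973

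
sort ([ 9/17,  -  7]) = [ - 7, 9/17 ] 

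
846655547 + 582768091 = 1429423638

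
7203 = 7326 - 123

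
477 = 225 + 252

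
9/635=9/635 = 0.01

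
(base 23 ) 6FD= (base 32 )3EC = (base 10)3532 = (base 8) 6714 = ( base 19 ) 9eh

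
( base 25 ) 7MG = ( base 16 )134D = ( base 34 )49B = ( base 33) 4ho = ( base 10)4941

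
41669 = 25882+15787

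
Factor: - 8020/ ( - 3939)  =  2^2*3^( - 1)*5^1*13^( - 1 )* 101^( -1)*401^1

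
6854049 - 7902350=-1048301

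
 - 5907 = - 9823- -3916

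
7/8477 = 1/1211 = 0.00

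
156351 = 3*52117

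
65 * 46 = 2990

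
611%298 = 15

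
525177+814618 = 1339795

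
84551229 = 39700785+44850444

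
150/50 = 3= 3.00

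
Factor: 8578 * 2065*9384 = 2^4*3^1*5^1*7^1*17^1*23^1*59^1*4289^1 = 166224140880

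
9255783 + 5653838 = 14909621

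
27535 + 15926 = 43461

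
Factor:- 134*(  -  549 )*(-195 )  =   - 2^1*3^3*5^1*13^1 * 61^1*67^1=- 14345370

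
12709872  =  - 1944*(-6538)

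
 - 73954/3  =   - 24652 + 2/3 = -24651.33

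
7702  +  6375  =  14077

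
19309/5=3861+4/5 = 3861.80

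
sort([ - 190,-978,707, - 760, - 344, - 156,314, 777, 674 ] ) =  [ - 978,- 760,-344, - 190,- 156,  314 , 674, 707,777 ] 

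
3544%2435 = 1109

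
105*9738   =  1022490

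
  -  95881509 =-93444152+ - 2437357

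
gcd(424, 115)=1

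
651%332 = 319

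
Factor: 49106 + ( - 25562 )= 2^3 * 3^3 *109^1 = 23544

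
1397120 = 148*9440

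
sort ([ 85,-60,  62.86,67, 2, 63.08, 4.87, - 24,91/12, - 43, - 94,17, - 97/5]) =[ - 94, - 60 , - 43, - 24,-97/5, 2, 4.87, 91/12, 17, 62.86, 63.08, 67,85 ] 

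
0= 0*67710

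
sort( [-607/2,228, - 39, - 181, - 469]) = [ - 469,- 607/2, - 181,-39, 228] 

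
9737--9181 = 18918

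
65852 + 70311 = 136163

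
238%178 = 60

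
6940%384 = 28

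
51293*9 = 461637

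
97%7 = 6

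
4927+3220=8147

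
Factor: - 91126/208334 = -283^1*647^( - 1 ) = - 283/647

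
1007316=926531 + 80785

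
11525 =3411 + 8114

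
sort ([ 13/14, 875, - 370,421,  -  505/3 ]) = [ - 370, - 505/3, 13/14, 421 , 875]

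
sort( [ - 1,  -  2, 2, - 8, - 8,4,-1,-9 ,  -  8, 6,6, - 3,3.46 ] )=[ - 9, - 8 ,  -  8,  -  8, - 3, - 2,  -  1, - 1,2,  3.46,4 , 6,6]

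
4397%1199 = 800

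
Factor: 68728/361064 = 71^1*373^( - 1 ) = 71/373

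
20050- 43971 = -23921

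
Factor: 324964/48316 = 47^( - 1) * 137^1*257^( - 1 ) * 593^1 = 81241/12079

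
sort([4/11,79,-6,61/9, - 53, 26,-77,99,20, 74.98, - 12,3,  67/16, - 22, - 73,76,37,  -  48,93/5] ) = [ - 77, -73, - 53, - 48, - 22, - 12,- 6, 4/11,3,67/16,61/9,93/5,20,26,37,74.98,76, 79,  99 ]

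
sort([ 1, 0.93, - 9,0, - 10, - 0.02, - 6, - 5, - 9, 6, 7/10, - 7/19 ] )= [ - 10, - 9, - 9, - 6, - 5 , - 7/19, - 0.02, 0 , 7/10, 0.93, 1, 6] 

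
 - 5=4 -9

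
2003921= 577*3473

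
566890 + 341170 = 908060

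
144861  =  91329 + 53532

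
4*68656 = 274624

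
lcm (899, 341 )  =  9889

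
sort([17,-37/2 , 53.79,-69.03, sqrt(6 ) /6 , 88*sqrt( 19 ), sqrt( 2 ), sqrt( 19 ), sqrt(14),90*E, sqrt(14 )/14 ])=[ - 69.03 ,-37/2, sqrt(14)/14,  sqrt(6 ) /6,  sqrt(2 ),sqrt(14),sqrt(19 ), 17, 53.79,90*E, 88 *sqrt( 19 )]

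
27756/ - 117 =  - 238+10/13 = -237.23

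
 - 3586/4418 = -1  +  416/2209 = - 0.81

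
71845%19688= 12781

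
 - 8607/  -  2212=8607/2212 = 3.89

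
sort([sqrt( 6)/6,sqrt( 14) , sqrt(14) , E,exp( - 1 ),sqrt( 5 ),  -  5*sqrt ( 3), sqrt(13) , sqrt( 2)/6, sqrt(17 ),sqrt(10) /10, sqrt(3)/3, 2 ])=[ - 5*sqrt(3) , sqrt(2 ) /6,sqrt(10)/10,exp( - 1 ), sqrt( 6)/6, sqrt( 3)/3,2 , sqrt( 5),E,  sqrt( 13),sqrt( 14),  sqrt(14),  sqrt(17 ) ] 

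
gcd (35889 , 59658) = 3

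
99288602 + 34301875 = 133590477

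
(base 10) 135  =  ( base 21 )69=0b10000111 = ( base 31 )4B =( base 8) 207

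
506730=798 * 635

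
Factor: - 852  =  - 2^2*3^1*71^1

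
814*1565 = 1273910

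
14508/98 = 148+2/49 = 148.04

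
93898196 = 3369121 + 90529075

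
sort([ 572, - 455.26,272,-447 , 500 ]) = [ - 455.26,- 447, 272, 500, 572] 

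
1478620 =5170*286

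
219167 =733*299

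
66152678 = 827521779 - 761369101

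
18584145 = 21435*867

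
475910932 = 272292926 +203618006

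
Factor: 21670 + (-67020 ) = -2^1 * 5^2 * 907^1 = - 45350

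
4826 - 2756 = 2070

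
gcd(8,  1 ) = 1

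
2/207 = 2/207=0.01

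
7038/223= 31 + 125/223 = 31.56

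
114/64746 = 19/10791= 0.00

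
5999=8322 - 2323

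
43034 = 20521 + 22513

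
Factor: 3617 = 3617^1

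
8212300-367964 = 7844336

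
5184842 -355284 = 4829558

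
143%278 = 143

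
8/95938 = 4/47969 = 0.00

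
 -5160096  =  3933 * (-1312)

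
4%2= 0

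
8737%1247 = 8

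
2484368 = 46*54008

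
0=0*2109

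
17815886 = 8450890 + 9364996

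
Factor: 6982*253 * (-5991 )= - 2^1*3^1*11^1*23^1*1997^1*3491^1 = - 10582777986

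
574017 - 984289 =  - 410272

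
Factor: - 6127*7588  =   - 46491676=- 2^2*7^1*11^1*271^1 * 557^1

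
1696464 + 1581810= 3278274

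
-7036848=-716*9828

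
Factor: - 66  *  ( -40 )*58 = 2^5*3^1*5^1*11^1*29^1 = 153120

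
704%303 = 98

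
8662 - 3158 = 5504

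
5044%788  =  316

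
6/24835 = 6/24835=0.00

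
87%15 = 12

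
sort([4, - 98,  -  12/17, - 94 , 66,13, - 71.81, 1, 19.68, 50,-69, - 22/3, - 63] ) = [ - 98, - 94, - 71.81, -69, - 63,-22/3, - 12/17, 1 , 4, 13 , 19.68,  50,66] 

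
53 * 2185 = 115805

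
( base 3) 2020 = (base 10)60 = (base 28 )24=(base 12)50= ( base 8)74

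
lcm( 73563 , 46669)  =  4340217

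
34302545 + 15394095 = 49696640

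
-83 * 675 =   -  56025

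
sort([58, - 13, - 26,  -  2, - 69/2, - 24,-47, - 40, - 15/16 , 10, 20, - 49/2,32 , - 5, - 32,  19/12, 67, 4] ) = [  -  47,-40, - 69/2, - 32, - 26, - 49/2,  -  24,  -  13,-5, - 2, - 15/16,19/12,4,10, 20, 32, 58,67] 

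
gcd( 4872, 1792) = 56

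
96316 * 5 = 481580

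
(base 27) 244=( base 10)1570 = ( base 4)120202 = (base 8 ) 3042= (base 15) 6ea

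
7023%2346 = 2331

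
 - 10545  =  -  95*111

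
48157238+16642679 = 64799917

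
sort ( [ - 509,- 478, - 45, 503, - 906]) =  [ - 906, - 509, - 478,-45, 503] 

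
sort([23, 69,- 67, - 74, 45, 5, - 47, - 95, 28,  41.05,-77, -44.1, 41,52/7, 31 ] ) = [ - 95 , - 77, - 74,-67, - 47, - 44.1, 5, 52/7,23, 28, 31,41,41.05,45, 69]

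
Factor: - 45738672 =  - 2^4 * 3^1*7^1 * 197^1*691^1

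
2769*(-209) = -578721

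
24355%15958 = 8397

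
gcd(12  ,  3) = 3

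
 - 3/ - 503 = 3/503 = 0.01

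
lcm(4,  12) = 12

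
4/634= 2/317 = 0.01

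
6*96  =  576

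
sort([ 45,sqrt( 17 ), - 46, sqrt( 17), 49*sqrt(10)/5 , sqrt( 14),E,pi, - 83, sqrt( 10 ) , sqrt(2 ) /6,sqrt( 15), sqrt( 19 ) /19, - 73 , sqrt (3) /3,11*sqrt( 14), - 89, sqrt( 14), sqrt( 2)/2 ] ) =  [ - 89,-83, - 73 , - 46,sqrt( 19 ) /19 , sqrt(2)/6,sqrt( 3) /3,sqrt ( 2 ) /2,E,pi,  sqrt( 10),sqrt(14 ),sqrt( 14 ), sqrt( 15), sqrt( 17 ), sqrt( 17),49*sqrt( 10 ) /5, 11*sqrt( 14),45]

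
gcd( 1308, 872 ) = 436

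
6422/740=8 + 251/370 = 8.68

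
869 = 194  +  675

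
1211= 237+974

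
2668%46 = 0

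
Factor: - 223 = -223^1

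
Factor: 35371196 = 2^2*7^1*211^1* 5987^1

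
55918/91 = 614+ 44/91 = 614.48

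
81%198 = 81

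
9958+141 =10099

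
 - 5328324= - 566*9414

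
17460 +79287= 96747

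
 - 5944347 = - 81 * 73387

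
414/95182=207/47591 = 0.00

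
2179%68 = 3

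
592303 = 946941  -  354638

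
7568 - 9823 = - 2255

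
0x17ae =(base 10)6062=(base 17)13ga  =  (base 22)cbc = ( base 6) 44022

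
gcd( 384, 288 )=96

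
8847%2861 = 264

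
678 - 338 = 340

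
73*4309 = 314557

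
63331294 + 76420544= 139751838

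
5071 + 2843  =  7914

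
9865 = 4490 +5375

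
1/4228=1/4228  =  0.00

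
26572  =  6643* 4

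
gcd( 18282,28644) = 66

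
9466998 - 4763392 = 4703606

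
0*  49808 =0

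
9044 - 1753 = 7291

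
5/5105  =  1/1021 = 0.00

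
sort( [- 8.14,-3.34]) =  [-8.14,  -  3.34]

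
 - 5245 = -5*1049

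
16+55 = 71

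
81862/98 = 835 + 16/49 = 835.33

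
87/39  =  29/13 = 2.23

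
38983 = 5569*7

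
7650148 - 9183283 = -1533135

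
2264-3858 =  - 1594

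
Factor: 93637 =93637^1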